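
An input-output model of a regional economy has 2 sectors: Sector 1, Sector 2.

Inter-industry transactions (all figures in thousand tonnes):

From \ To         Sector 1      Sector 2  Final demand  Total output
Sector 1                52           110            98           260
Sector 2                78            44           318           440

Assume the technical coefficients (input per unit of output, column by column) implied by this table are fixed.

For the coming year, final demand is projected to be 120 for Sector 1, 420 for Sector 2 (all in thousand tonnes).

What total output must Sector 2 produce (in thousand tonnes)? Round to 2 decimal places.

x_2 = 576.74

Technical coefficients a_ij = z_ij / X_j:
  a_11 = 52/260 = 0.20, a_21 = 78/260 = 0.30
  a_12 = 110/440 = 0.25, a_22 = 44/440 = 0.10
I − A =
  [   0.80    -0.25]
  [  -0.30     0.90]
det(I−A) = (0.80)(0.90) − (-0.25)(-0.30) = 0.6450
adj(I−A) = [[0.90, 0.25], [0.30, 0.80]]
(I − A)⁻¹ = adj(I−A) / det(I−A) ≈
  [   1.3953     0.3876]
  [   0.4651     1.2403]
x = (I − A)⁻¹ d = adj(I−A)·d / det(I−A), with det(I−A) = 0.6450:
  x_1 = (0.90·120 + 0.25·420) / 0.6450 = 213.00 / 0.6450 ≈ 330.23
  x_2 = (0.30·120 + 0.80·420) / 0.6450 = 372.00 / 0.6450 ≈ 576.74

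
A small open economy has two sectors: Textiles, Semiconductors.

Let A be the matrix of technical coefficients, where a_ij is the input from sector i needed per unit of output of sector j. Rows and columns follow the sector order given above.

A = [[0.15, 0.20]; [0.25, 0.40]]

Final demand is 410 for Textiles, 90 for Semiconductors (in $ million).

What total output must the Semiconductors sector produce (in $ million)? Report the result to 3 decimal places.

I − A =
  [   0.85    -0.20]
  [  -0.25     0.60]
det(I−A) = (0.85)(0.60) − (-0.20)(-0.25) = 0.4600
adj(I−A) = [[0.60, 0.20], [0.25, 0.85]]
(I − A)⁻¹ = adj(I−A) / det(I−A) ≈
  [   1.3043     0.4348]
  [   0.5435     1.8478]
x = (I − A)⁻¹ d = adj(I−A)·d / det(I−A), with det(I−A) = 0.4600:
  x_T = (0.60·410 + 0.20·90) / 0.4600 = 264.00 / 0.4600 ≈ 573.913
  x_S = (0.25·410 + 0.85·90) / 0.4600 = 179.00 / 0.4600 ≈ 389.130

x_S = 389.130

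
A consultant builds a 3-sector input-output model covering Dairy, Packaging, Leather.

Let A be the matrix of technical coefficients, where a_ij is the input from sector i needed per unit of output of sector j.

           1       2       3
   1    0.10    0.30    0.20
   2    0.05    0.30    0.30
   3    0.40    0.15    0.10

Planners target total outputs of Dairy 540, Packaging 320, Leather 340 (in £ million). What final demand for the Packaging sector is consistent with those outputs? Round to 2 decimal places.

I − A =
  [   0.90    -0.30    -0.20]
  [  -0.05     0.70    -0.30]
  [  -0.40    -0.15     0.90]
d = (I − A) x:
  d_1 = (+0.90)·540 + (-0.30)·320 + (-0.20)·340 = 322.00
  d_2 = (-0.05)·540 + (+0.70)·320 + (-0.30)·340 = 95.00
  d_3 = (-0.40)·540 + (-0.15)·320 + (+0.90)·340 = 42.00

d_2 = 95.00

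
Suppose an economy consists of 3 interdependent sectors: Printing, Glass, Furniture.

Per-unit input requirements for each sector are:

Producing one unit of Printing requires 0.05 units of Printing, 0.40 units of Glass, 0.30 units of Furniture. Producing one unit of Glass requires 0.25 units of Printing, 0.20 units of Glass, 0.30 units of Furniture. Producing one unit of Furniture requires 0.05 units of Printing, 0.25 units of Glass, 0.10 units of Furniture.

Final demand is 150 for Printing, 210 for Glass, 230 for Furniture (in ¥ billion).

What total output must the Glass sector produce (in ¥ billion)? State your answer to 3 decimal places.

I − A =
  [   0.95    -0.25    -0.05]
  [  -0.40     0.80    -0.25]
  [  -0.30    -0.30     0.90]
Cofactors of I−A, C_ij = (−1)^(i+j)·(minor ij) (rows/columns in the sector order above):
  C_11 = (0.80)(0.90) − (-0.25)(-0.30) = 0.6450
  C_12 = −[(-0.40)(0.90) − (-0.25)(-0.30)] = 0.4350
  C_13 = (-0.40)(-0.30) − (0.80)(-0.30) = 0.3600
  C_21 = −[(-0.25)(0.90) − (-0.05)(-0.30)] = 0.2400
  C_22 = (0.95)(0.90) − (-0.05)(-0.30) = 0.8400
  C_23 = −[(0.95)(-0.30) − (-0.25)(-0.30)] = 0.3600
  C_31 = (-0.25)(-0.25) − (-0.05)(0.80) = 0.1025
  C_32 = −[(0.95)(-0.25) − (-0.05)(-0.40)] = 0.2575
  C_33 = (0.95)(0.80) − (-0.25)(-0.40) = 0.6600
det(I−A) = Σ_j (I−A)_1j·C_1j = (0.95)(0.6450) + (-0.25)(0.4350) + (-0.05)(0.3600) = 0.4860
adj(I−A) = Cᵀ =
  [ 0.6450   0.2400   0.1025]
  [ 0.4350   0.8400   0.2575]
  [ 0.3600   0.3600   0.6600]
(I − A)⁻¹ = adj(I−A) / det(I−A) ≈
  [   1.3272     0.4938     0.2109]
  [   0.8951     1.7284     0.5298]
  [   0.7407     0.7407     1.3580]
x = (I − A)⁻¹ d = adj(I−A)·d / det(I−A), with det(I−A) = 0.4860:
  x_1 = (0.6450·150 + 0.2400·210 + 0.1025·230) / 0.4860 = 170.725 / 0.4860 ≈ 351.286
  x_2 = (0.4350·150 + 0.8400·210 + 0.2575·230) / 0.4860 = 300.875 / 0.4860 ≈ 619.084
  x_3 = (0.3600·150 + 0.3600·210 + 0.6600·230) / 0.4860 = 281.40 / 0.4860 ≈ 579.012

x_2 = 619.084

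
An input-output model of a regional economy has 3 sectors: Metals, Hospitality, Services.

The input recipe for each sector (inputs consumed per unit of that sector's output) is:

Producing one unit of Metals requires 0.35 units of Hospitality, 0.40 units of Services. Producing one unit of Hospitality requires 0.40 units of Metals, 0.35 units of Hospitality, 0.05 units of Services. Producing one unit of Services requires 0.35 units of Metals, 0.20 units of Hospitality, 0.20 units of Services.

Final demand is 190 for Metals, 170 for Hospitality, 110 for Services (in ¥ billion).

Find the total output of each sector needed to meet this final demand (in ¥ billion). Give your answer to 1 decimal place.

I − A =
  [   1.00    -0.40    -0.35]
  [  -0.35     0.65    -0.20]
  [  -0.40    -0.05     0.80]
Cofactors of I−A, C_ij = (−1)^(i+j)·(minor ij) (rows/columns in the sector order above):
  C_11 = (0.65)(0.80) − (-0.20)(-0.05) = 0.5100
  C_12 = −[(-0.35)(0.80) − (-0.20)(-0.40)] = 0.3600
  C_13 = (-0.35)(-0.05) − (0.65)(-0.40) = 0.2775
  C_21 = −[(-0.40)(0.80) − (-0.35)(-0.05)] = 0.3375
  C_22 = (1.00)(0.80) − (-0.35)(-0.40) = 0.6600
  C_23 = −[(1.00)(-0.05) − (-0.40)(-0.40)] = 0.2100
  C_31 = (-0.40)(-0.20) − (-0.35)(0.65) = 0.3075
  C_32 = −[(1.00)(-0.20) − (-0.35)(-0.35)] = 0.3225
  C_33 = (1.00)(0.65) − (-0.40)(-0.35) = 0.5100
det(I−A) = Σ_j (I−A)_1j·C_1j = (1.00)(0.5100) + (-0.40)(0.3600) + (-0.35)(0.2775) = 0.268875
adj(I−A) = Cᵀ =
  [ 0.5100   0.3375   0.3075]
  [ 0.3600   0.6600   0.3225]
  [ 0.2775   0.2100   0.5100]
(I − A)⁻¹ = adj(I−A) / det(I−A) ≈
  [   1.8968     1.2552     1.1437]
  [   1.3389     2.4547     1.1994]
  [   1.0321     0.7810     1.8968]
x = (I − A)⁻¹ d = adj(I−A)·d / det(I−A), with det(I−A) = 0.268875:
  x_M = (0.5100·190 + 0.3375·170 + 0.3075·110) / 0.268875 = 188.10 / 0.268875 ≈ 699.6
  x_H = (0.3600·190 + 0.6600·170 + 0.3225·110) / 0.268875 = 216.075 / 0.268875 ≈ 803.6
  x_S = (0.2775·190 + 0.2100·170 + 0.5100·110) / 0.268875 = 144.525 / 0.268875 ≈ 537.5

x_M = 699.6, x_H = 803.6, x_S = 537.5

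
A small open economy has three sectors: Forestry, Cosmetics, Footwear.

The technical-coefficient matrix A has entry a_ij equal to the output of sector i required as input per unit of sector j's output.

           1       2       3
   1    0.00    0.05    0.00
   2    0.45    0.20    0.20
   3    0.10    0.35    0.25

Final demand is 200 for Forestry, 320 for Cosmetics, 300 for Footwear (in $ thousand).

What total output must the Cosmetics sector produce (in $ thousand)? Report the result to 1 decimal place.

x_2 = 725.4

I − A =
  [   1.00    -0.05     0.00]
  [  -0.45     0.80    -0.20]
  [  -0.10    -0.35     0.75]
Cofactors of I−A, C_ij = (−1)^(i+j)·(minor ij) (rows/columns in the sector order above):
  C_11 = (0.80)(0.75) − (-0.20)(-0.35) = 0.5300
  C_12 = −[(-0.45)(0.75) − (-0.20)(-0.10)] = 0.3575
  C_13 = (-0.45)(-0.35) − (0.80)(-0.10) = 0.2375
  C_21 = −[(-0.05)(0.75) − (0.00)(-0.35)] = 0.0375
  C_22 = (1.00)(0.75) − (0.00)(-0.10) = 0.7500
  C_23 = −[(1.00)(-0.35) − (-0.05)(-0.10)] = 0.3550
  C_31 = (-0.05)(-0.20) − (0.00)(0.80) = 0.0100
  C_32 = −[(1.00)(-0.20) − (0.00)(-0.45)] = 0.2000
  C_33 = (1.00)(0.80) − (-0.05)(-0.45) = 0.7775
det(I−A) = Σ_j (I−A)_1j·C_1j = (1.00)(0.5300) + (-0.05)(0.3575) + (0.00)(0.2375) = 0.512125
adj(I−A) = Cᵀ =
  [ 0.5300   0.0375   0.0100]
  [ 0.3575   0.7500   0.2000]
  [ 0.2375   0.3550   0.7775]
(I − A)⁻¹ = adj(I−A) / det(I−A) ≈
  [   1.0349     0.0732     0.0195]
  [   0.6981     1.4645     0.3905]
  [   0.4638     0.6932     1.5182]
x = (I − A)⁻¹ d = adj(I−A)·d / det(I−A), with det(I−A) = 0.512125:
  x_1 = (0.5300·200 + 0.0375·320 + 0.0100·300) / 0.512125 = 121.00 / 0.512125 ≈ 236.3
  x_2 = (0.3575·200 + 0.7500·320 + 0.2000·300) / 0.512125 = 371.50 / 0.512125 ≈ 725.4
  x_3 = (0.2375·200 + 0.3550·320 + 0.7775·300) / 0.512125 = 394.35 / 0.512125 ≈ 770.0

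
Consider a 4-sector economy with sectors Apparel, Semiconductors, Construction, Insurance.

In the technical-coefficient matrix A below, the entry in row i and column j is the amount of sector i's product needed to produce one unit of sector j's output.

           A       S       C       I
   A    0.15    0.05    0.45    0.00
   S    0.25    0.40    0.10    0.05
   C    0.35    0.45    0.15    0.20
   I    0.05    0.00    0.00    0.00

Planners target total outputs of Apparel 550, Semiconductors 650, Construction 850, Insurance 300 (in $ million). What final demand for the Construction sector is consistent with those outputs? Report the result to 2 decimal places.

I − A =
  [   0.85    -0.05    -0.45     0.00]
  [  -0.25     0.60    -0.10    -0.05]
  [  -0.35    -0.45     0.85    -0.20]
  [  -0.05     0.00     0.00     1.00]
d = (I − A) x:
  d_A = (+0.85)·550 + (-0.05)·650 + (-0.45)·850 + (+0.00)·300 = 52.50
  d_S = (-0.25)·550 + (+0.60)·650 + (-0.10)·850 + (-0.05)·300 = 152.50
  d_C = (-0.35)·550 + (-0.45)·650 + (+0.85)·850 + (-0.20)·300 = 177.50
  d_I = (-0.05)·550 + (+0.00)·650 + (+0.00)·850 + (+1.00)·300 = 272.50

d_C = 177.50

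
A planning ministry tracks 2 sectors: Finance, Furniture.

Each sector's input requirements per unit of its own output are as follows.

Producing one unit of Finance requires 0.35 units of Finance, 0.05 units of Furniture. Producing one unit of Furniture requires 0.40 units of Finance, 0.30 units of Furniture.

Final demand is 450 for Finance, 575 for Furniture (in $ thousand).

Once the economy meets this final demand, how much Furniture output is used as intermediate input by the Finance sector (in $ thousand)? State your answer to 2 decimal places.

I − A =
  [   0.65    -0.40]
  [  -0.05     0.70]
det(I−A) = (0.65)(0.70) − (-0.40)(-0.05) = 0.4350
adj(I−A) = [[0.70, 0.40], [0.05, 0.65]]
(I − A)⁻¹ = adj(I−A) / det(I−A) ≈
  [   1.6092     0.9195]
  [   0.1149     1.4943]
First solve x = (I − A)⁻¹ d = adj(I−A)·d / det(I−A); in particular x_1 = (0.70·450 + 0.40·575) / 0.4350 = 545.00 / 0.4350 ≈ 1252.8736.
Intermediate flow from 2 to 1: z_21 = a_21 · x_1 = 0.05 × 545.00 / 0.4350 = 27.25 / 0.4350 ≈ 62.64.

z_21 = 62.64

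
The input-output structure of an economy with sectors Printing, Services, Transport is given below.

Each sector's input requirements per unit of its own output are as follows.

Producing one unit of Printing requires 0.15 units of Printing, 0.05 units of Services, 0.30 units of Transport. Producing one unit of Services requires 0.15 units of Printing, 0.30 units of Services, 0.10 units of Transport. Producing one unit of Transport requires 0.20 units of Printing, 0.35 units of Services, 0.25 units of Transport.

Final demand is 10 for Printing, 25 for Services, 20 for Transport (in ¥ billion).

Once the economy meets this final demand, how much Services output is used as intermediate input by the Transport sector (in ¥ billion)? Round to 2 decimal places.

I − A =
  [   0.85    -0.15    -0.20]
  [  -0.05     0.70    -0.35]
  [  -0.30    -0.10     0.75]
Cofactors of I−A, C_ij = (−1)^(i+j)·(minor ij) (rows/columns in the sector order above):
  C_11 = (0.70)(0.75) − (-0.35)(-0.10) = 0.4900
  C_12 = −[(-0.05)(0.75) − (-0.35)(-0.30)] = 0.1425
  C_13 = (-0.05)(-0.10) − (0.70)(-0.30) = 0.2150
  C_21 = −[(-0.15)(0.75) − (-0.20)(-0.10)] = 0.1325
  C_22 = (0.85)(0.75) − (-0.20)(-0.30) = 0.5775
  C_23 = −[(0.85)(-0.10) − (-0.15)(-0.30)] = 0.1300
  C_31 = (-0.15)(-0.35) − (-0.20)(0.70) = 0.1925
  C_32 = −[(0.85)(-0.35) − (-0.20)(-0.05)] = 0.3075
  C_33 = (0.85)(0.70) − (-0.15)(-0.05) = 0.5875
det(I−A) = Σ_j (I−A)_1j·C_1j = (0.85)(0.4900) + (-0.15)(0.1425) + (-0.20)(0.2150) = 0.352125
adj(I−A) = Cᵀ =
  [ 0.4900   0.1325   0.1925]
  [ 0.1425   0.5775   0.3075]
  [ 0.2150   0.1300   0.5875]
(I − A)⁻¹ = adj(I−A) / det(I−A) ≈
  [   1.3916     0.3763     0.5467]
  [   0.4047     1.6400     0.8733]
  [   0.6106     0.3692     1.6684]
First solve x = (I − A)⁻¹ d = adj(I−A)·d / det(I−A); in particular x_T = (0.2150·10 + 0.1300·25 + 0.5875·20) / 0.352125 = 17.15 / 0.352125 ≈ 48.7043.
Intermediate flow from S to T: z_ST = a_ST · x_T = 0.35 × 17.15 / 0.352125 = 6.0025 / 0.352125 ≈ 17.05.

z_ST = 17.05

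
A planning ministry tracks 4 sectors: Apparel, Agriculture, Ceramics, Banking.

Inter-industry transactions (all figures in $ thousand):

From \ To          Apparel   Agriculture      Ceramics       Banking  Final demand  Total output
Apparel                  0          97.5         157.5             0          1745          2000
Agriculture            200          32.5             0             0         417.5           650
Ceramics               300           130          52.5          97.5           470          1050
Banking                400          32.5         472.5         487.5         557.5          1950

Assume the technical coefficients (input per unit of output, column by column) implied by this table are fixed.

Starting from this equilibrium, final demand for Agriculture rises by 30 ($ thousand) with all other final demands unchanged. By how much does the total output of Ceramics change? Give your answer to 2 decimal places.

Technical coefficients a_ij = z_ij / X_j:
  a_11 = 0/2000 = 0.00, a_21 = 200/2000 = 0.10, a_31 = 300/2000 = 0.15, a_41 = 400/2000 = 0.20
  a_12 = 97.5/650 = 0.15, a_22 = 32.5/650 = 0.05, a_32 = 130/650 = 0.20, a_42 = 32.5/650 = 0.05
  a_13 = 157.5/1050 = 0.15, a_23 = 0/1050 = 0.00, a_33 = 52.5/1050 = 0.05, a_43 = 472.5/1050 = 0.45
  a_14 = 0/1950 = 0.00, a_24 = 0/1950 = 0.00, a_34 = 97.5/1950 = 0.05, a_44 = 487.5/1950 = 0.25
I − A =
  [   1.00    -0.15    -0.15     0.00]
  [  -0.10     0.95     0.00     0.00]
  [  -0.15    -0.20     0.95    -0.05]
  [  -0.20    -0.05    -0.45     0.75]
Compute the cofactors C_ij = (−1)^(i+j)·(3×3 minor ij) of I−A; the adjugate is their transpose:
adj(I−A) = Cᵀ =
  [ 0.655500   0.126375   0.106875   0.007125]
  [ 0.069000   0.671625   0.011250   0.000750]
  [ 0.131625   0.170875   0.701250   0.046750]
  [ 0.258375   0.181000   0.450000   0.863875]
det(I−A) = Σ_j (I−A)_1j·C_1j = (1.00)(0.655500) + (-0.15)(0.069000) + (-0.15)(0.131625) + (0.00)(0.258375) = 0.62540625
(I − A)⁻¹ = adj(I−A) / det(I−A) ≈
  [   1.0481     0.2021     0.1709     0.0114]
  [   0.1103     1.0739     0.0180     0.0012]
  [   0.2105     0.2732     1.1213     0.0748]
  [   0.4131     0.2894     0.7195     1.3813]
Δx = (I − A)⁻¹ Δd with Δd having +30 in the Agriculture component and 0 elsewhere.
So Δx_3 = L_32 · (+30), where L_32 = adj(I−A)_32 / det(I−A) = 0.170875 / 0.62540625.
Δx_3 = 0.170875 × (+30) / 0.62540625 = 5.12625 / 0.62540625 ≈ 8.20.

Δx_3 = 8.20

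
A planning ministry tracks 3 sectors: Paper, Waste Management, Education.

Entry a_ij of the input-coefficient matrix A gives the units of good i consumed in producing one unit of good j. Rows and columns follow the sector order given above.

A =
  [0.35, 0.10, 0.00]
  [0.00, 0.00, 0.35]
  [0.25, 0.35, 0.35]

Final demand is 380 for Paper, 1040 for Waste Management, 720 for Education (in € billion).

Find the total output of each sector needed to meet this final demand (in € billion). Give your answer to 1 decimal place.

I − A =
  [   0.65    -0.10     0.00]
  [   0.00     1.00    -0.35]
  [  -0.25    -0.35     0.65]
Cofactors of I−A, C_ij = (−1)^(i+j)·(minor ij) (rows/columns in the sector order above):
  C_11 = (1.00)(0.65) − (-0.35)(-0.35) = 0.5275
  C_12 = −[(0.00)(0.65) − (-0.35)(-0.25)] = 0.0875
  C_13 = (0.00)(-0.35) − (1.00)(-0.25) = 0.2500
  C_21 = −[(-0.10)(0.65) − (0.00)(-0.35)] = 0.0650
  C_22 = (0.65)(0.65) − (0.00)(-0.25) = 0.4225
  C_23 = −[(0.65)(-0.35) − (-0.10)(-0.25)] = 0.2525
  C_31 = (-0.10)(-0.35) − (0.00)(1.00) = 0.0350
  C_32 = −[(0.65)(-0.35) − (0.00)(0.00)] = 0.2275
  C_33 = (0.65)(1.00) − (-0.10)(0.00) = 0.6500
det(I−A) = Σ_j (I−A)_1j·C_1j = (0.65)(0.5275) + (-0.10)(0.0875) + (0.00)(0.2500) = 0.334125
adj(I−A) = Cᵀ =
  [ 0.5275   0.0650   0.0350]
  [ 0.0875   0.4225   0.2275]
  [ 0.2500   0.2525   0.6500]
(I − A)⁻¹ = adj(I−A) / det(I−A) ≈
  [   1.5788     0.1945     0.1048]
  [   0.2619     1.2645     0.6809]
  [   0.7482     0.7557     1.9454]
x = (I − A)⁻¹ d = adj(I−A)·d / det(I−A), with det(I−A) = 0.334125:
  x_P = (0.5275·380 + 0.0650·1040 + 0.0350·720) / 0.334125 = 293.25 / 0.334125 ≈ 877.7
  x_W = (0.0875·380 + 0.4225·1040 + 0.2275·720) / 0.334125 = 636.45 / 0.334125 ≈ 1904.8
  x_E = (0.2500·380 + 0.2525·1040 + 0.6500·720) / 0.334125 = 825.60 / 0.334125 ≈ 2470.9

x_P = 877.7, x_W = 1904.8, x_E = 2470.9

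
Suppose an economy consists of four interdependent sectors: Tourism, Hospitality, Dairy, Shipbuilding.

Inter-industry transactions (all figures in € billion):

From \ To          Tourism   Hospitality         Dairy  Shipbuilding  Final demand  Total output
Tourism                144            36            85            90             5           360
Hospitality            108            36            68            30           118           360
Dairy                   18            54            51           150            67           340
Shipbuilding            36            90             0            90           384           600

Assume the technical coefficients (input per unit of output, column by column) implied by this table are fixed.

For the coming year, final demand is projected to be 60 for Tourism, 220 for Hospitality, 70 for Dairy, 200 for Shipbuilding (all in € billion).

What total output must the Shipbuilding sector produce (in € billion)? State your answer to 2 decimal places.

x_4 = 424.84

Technical coefficients a_ij = z_ij / X_j:
  a_11 = 144/360 = 0.40, a_21 = 108/360 = 0.30, a_31 = 18/360 = 0.05, a_41 = 36/360 = 0.10
  a_12 = 36/360 = 0.10, a_22 = 36/360 = 0.10, a_32 = 54/360 = 0.15, a_42 = 90/360 = 0.25
  a_13 = 85/340 = 0.25, a_23 = 68/340 = 0.20, a_33 = 51/340 = 0.15, a_43 = 0/340 = 0.00
  a_14 = 90/600 = 0.15, a_24 = 30/600 = 0.05, a_34 = 150/600 = 0.25, a_44 = 90/600 = 0.15
I − A =
  [   0.60    -0.10    -0.25    -0.15]
  [  -0.30     0.90    -0.20    -0.05]
  [  -0.05    -0.15     0.85    -0.25]
  [  -0.10    -0.25     0.00     0.85]
Compute the cofactors C_ij = (−1)^(i+j)·(3×3 minor ij) of I−A; the adjugate is their transpose:
adj(I−A) = Cᵀ =
  [ 0.601625   0.151625   0.212625   0.177625]
  [ 0.234500   0.403875   0.164000   0.113375]
  [ 0.117875   0.120375   0.400750   0.145750]
  [ 0.139750   0.136625   0.073250   0.392000]
det(I−A) = Σ_j (I−A)_1j·C_1j = (0.60)(0.601625) + (-0.10)(0.234500) + (-0.25)(0.117875) + (-0.15)(0.139750) = 0.28709375
(I − A)⁻¹ = adj(I−A) / det(I−A) ≈
  [   2.0956     0.5281     0.7406     0.6187]
  [   0.8168     1.4068     0.5712     0.3949]
  [   0.4106     0.4193     1.3959     0.5077]
  [   0.4868     0.4759     0.2551     1.3654]
x = (I − A)⁻¹ d = adj(I−A)·d / det(I−A), with det(I−A) = 0.28709375:
  x_1 = (0.601625·60 + 0.151625·220 + 0.212625·70 + 0.177625·200) / 0.28709375 = 119.86375 / 0.28709375 ≈ 417.51
  x_2 = (0.234500·60 + 0.403875·220 + 0.164000·70 + 0.113375·200) / 0.28709375 = 137.0775 / 0.28709375 ≈ 477.47
  x_3 = (0.117875·60 + 0.120375·220 + 0.400750·70 + 0.145750·200) / 0.28709375 = 90.7575 / 0.28709375 ≈ 316.12
  x_4 = (0.139750·60 + 0.136625·220 + 0.073250·70 + 0.392000·200) / 0.28709375 = 121.97 / 0.28709375 ≈ 424.84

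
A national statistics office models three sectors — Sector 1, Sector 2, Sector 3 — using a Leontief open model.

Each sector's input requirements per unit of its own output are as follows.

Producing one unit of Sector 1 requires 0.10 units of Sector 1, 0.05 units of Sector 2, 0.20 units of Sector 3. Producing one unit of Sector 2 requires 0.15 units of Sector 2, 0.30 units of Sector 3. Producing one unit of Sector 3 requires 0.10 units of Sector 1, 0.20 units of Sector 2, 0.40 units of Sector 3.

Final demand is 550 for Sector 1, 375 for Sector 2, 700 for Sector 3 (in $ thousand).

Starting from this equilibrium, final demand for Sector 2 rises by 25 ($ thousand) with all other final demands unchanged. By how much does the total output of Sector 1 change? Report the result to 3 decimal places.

Δx_1 = 1.940

I − A =
  [   0.90     0.00    -0.10]
  [  -0.05     0.85    -0.20]
  [  -0.20    -0.30     0.60]
Cofactors of I−A, C_ij = (−1)^(i+j)·(minor ij) (rows/columns in the sector order above):
  C_11 = (0.85)(0.60) − (-0.20)(-0.30) = 0.4500
  C_12 = −[(-0.05)(0.60) − (-0.20)(-0.20)] = 0.0700
  C_13 = (-0.05)(-0.30) − (0.85)(-0.20) = 0.1850
  C_21 = −[(0.00)(0.60) − (-0.10)(-0.30)] = 0.0300
  C_22 = (0.90)(0.60) − (-0.10)(-0.20) = 0.5200
  C_23 = −[(0.90)(-0.30) − (0.00)(-0.20)] = 0.2700
  C_31 = (0.00)(-0.20) − (-0.10)(0.85) = 0.0850
  C_32 = −[(0.90)(-0.20) − (-0.10)(-0.05)] = 0.1850
  C_33 = (0.90)(0.85) − (0.00)(-0.05) = 0.7650
det(I−A) = Σ_j (I−A)_1j·C_1j = (0.90)(0.4500) + (0.00)(0.0700) + (-0.10)(0.1850) = 0.3865
adj(I−A) = Cᵀ =
  [ 0.4500   0.0300   0.0850]
  [ 0.0700   0.5200   0.1850]
  [ 0.1850   0.2700   0.7650]
(I − A)⁻¹ = adj(I−A) / det(I−A) ≈
  [   1.1643     0.0776     0.2199]
  [   0.1811     1.3454     0.4787]
  [   0.4787     0.6986     1.9793]
Δx = (I − A)⁻¹ Δd with Δd having +25 in the Sector 2 component and 0 elsewhere.
So Δx_1 = L_12 · (+25), where L_12 = adj(I−A)_12 / det(I−A) = 0.0300 / 0.3865.
Δx_1 = 0.0300 × (+25) / 0.3865 = 0.75 / 0.3865 ≈ 1.940.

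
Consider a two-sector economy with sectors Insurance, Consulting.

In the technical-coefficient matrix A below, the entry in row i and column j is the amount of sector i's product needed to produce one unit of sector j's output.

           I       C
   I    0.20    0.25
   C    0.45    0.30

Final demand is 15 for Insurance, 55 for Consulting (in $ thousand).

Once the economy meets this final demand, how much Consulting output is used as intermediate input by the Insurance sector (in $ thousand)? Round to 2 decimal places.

z_CI = 24.39

I − A =
  [   0.80    -0.25]
  [  -0.45     0.70]
det(I−A) = (0.80)(0.70) − (-0.25)(-0.45) = 0.4475
adj(I−A) = [[0.70, 0.25], [0.45, 0.80]]
(I − A)⁻¹ = adj(I−A) / det(I−A) ≈
  [   1.5642     0.5587]
  [   1.0056     1.7877]
First solve x = (I − A)⁻¹ d = adj(I−A)·d / det(I−A); in particular x_I = (0.70·15 + 0.25·55) / 0.4475 = 24.25 / 0.4475 ≈ 54.1899.
Intermediate flow from C to I: z_CI = a_CI · x_I = 0.45 × 24.25 / 0.4475 = 10.9125 / 0.4475 ≈ 24.39.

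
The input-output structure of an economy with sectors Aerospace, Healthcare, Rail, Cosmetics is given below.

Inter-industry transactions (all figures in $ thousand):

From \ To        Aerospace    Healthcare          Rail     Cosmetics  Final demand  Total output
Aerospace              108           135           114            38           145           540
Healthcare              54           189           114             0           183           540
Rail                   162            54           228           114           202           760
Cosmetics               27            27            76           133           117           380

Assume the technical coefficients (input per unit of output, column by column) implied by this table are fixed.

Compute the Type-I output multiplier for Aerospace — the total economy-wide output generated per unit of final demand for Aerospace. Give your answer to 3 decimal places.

m_A = 3.191

Technical coefficients a_ij = z_ij / X_j:
  a_AA = 108/540 = 0.20, a_HA = 54/540 = 0.10, a_RA = 162/540 = 0.30, a_CA = 27/540 = 0.05
  a_AH = 135/540 = 0.25, a_HH = 189/540 = 0.35, a_RH = 54/540 = 0.10, a_CH = 27/540 = 0.05
  a_AR = 114/760 = 0.15, a_HR = 114/760 = 0.15, a_RR = 228/760 = 0.30, a_CR = 76/760 = 0.10
  a_AC = 38/380 = 0.10, a_HC = 0/380 = 0.00, a_RC = 114/380 = 0.30, a_CC = 133/380 = 0.35
I − A =
  [   0.80    -0.25    -0.15    -0.10]
  [  -0.10     0.65    -0.15     0.00]
  [  -0.30    -0.10     0.70    -0.30]
  [  -0.05    -0.05    -0.10     0.65]
Compute the cofactors C_ij = (−1)^(i+j)·(3×3 minor ij) of I−A; the adjugate is their transpose:
adj(I−A) = Cᵀ =
  [ 0.26425   0.12275   0.09500   0.08450]
  [ 0.07400   0.30200   0.08800   0.05200]
  [ 0.14450   0.11750   0.31800   0.16900]
  [ 0.04825   0.05075   0.06300   0.29250]
det(I−A) = Σ_j (I−A)_1j·C_1j = (0.80)(0.26425) + (-0.25)(0.07400) + (-0.15)(0.14450) + (-0.10)(0.04825) = 0.1664
(I − A)⁻¹ = adj(I−A) / det(I−A) ≈
  [   1.5880     0.7377     0.5709     0.5078]
  [   0.4447     1.8149     0.5288     0.3125]
  [   0.8684     0.7061     1.9111     1.0156]
  [   0.2900     0.3050     0.3786     1.7578]
The output multiplier for sector j is the column-j sum of the Leontief inverse (I − A)⁻¹ = adj(I−A) / det(I−A).
Column A of adj(I−A): (0.26425, 0.07400, 0.14450, 0.04825); det(I−A) = 0.1664.
m_A = (0.26425 + 0.07400 + 0.14450 + 0.04825) / 0.1664 = 0.531 / 0.1664 ≈ 3.191.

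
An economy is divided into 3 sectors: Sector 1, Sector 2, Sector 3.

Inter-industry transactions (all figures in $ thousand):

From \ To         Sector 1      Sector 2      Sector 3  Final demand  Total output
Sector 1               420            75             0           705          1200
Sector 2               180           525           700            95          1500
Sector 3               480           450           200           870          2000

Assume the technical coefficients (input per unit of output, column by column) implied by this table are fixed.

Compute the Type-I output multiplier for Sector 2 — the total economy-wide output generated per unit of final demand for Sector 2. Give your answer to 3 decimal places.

Technical coefficients a_ij = z_ij / X_j:
  a_11 = 420/1200 = 0.35, a_21 = 180/1200 = 0.15, a_31 = 480/1200 = 0.40
  a_12 = 75/1500 = 0.05, a_22 = 525/1500 = 0.35, a_32 = 450/1500 = 0.30
  a_13 = 0/2000 = 0.00, a_23 = 700/2000 = 0.35, a_33 = 200/2000 = 0.10
I − A =
  [   0.65    -0.05     0.00]
  [  -0.15     0.65    -0.35]
  [  -0.40    -0.30     0.90]
Cofactors of I−A, C_ij = (−1)^(i+j)·(minor ij) (rows/columns in the sector order above):
  C_11 = (0.65)(0.90) − (-0.35)(-0.30) = 0.4800
  C_12 = −[(-0.15)(0.90) − (-0.35)(-0.40)] = 0.2750
  C_13 = (-0.15)(-0.30) − (0.65)(-0.40) = 0.3050
  C_21 = −[(-0.05)(0.90) − (0.00)(-0.30)] = 0.0450
  C_22 = (0.65)(0.90) − (0.00)(-0.40) = 0.5850
  C_23 = −[(0.65)(-0.30) − (-0.05)(-0.40)] = 0.2150
  C_31 = (-0.05)(-0.35) − (0.00)(0.65) = 0.0175
  C_32 = −[(0.65)(-0.35) − (0.00)(-0.15)] = 0.2275
  C_33 = (0.65)(0.65) − (-0.05)(-0.15) = 0.4150
det(I−A) = Σ_j (I−A)_1j·C_1j = (0.65)(0.4800) + (-0.05)(0.2750) + (0.00)(0.3050) = 0.29825
adj(I−A) = Cᵀ =
  [ 0.4800   0.0450   0.0175]
  [ 0.2750   0.5850   0.2275]
  [ 0.3050   0.2150   0.4150]
(I − A)⁻¹ = adj(I−A) / det(I−A) ≈
  [   1.6094     0.1509     0.0587]
  [   0.9220     1.9614     0.7628]
  [   1.0226     0.7209     1.3915]
The output multiplier for sector j is the column-j sum of the Leontief inverse (I − A)⁻¹ = adj(I−A) / det(I−A).
Column 2 of adj(I−A): (0.0450, 0.5850, 0.2150); det(I−A) = 0.29825.
m_2 = (0.0450 + 0.5850 + 0.2150) / 0.29825 = 0.845 / 0.29825 ≈ 2.833.

m_2 = 2.833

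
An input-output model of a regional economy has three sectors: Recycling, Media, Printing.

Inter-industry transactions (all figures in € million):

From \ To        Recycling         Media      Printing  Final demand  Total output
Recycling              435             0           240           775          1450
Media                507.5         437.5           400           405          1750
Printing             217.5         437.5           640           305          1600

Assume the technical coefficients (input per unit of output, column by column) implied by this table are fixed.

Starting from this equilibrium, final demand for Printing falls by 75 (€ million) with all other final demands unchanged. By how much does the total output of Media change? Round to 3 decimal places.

Δx_M = -70.725

Technical coefficients a_ij = z_ij / X_j:
  a_RR = 435/1450 = 0.30, a_MR = 507.5/1450 = 0.35, a_PR = 217.5/1450 = 0.15
  a_RM = 0/1750 = 0.00, a_MM = 437.5/1750 = 0.25, a_PM = 437.5/1750 = 0.25
  a_RP = 240/1600 = 0.15, a_MP = 400/1600 = 0.25, a_PP = 640/1600 = 0.40
I − A =
  [   0.70     0.00    -0.15]
  [  -0.35     0.75    -0.25]
  [  -0.15    -0.25     0.60]
Cofactors of I−A, C_ij = (−1)^(i+j)·(minor ij) (rows/columns in the sector order above):
  C_11 = (0.75)(0.60) − (-0.25)(-0.25) = 0.3875
  C_12 = −[(-0.35)(0.60) − (-0.25)(-0.15)] = 0.2475
  C_13 = (-0.35)(-0.25) − (0.75)(-0.15) = 0.2000
  C_21 = −[(0.00)(0.60) − (-0.15)(-0.25)] = 0.0375
  C_22 = (0.70)(0.60) − (-0.15)(-0.15) = 0.3975
  C_23 = −[(0.70)(-0.25) − (0.00)(-0.15)] = 0.1750
  C_31 = (0.00)(-0.25) − (-0.15)(0.75) = 0.1125
  C_32 = −[(0.70)(-0.25) − (-0.15)(-0.35)] = 0.2275
  C_33 = (0.70)(0.75) − (0.00)(-0.35) = 0.5250
det(I−A) = Σ_j (I−A)_1j·C_1j = (0.70)(0.3875) + (0.00)(0.2475) + (-0.15)(0.2000) = 0.24125
adj(I−A) = Cᵀ =
  [ 0.3875   0.0375   0.1125]
  [ 0.2475   0.3975   0.2275]
  [ 0.2000   0.1750   0.5250]
(I − A)⁻¹ = adj(I−A) / det(I−A) ≈
  [   1.6062     0.1554     0.4663]
  [   1.0259     1.6477     0.9430]
  [   0.8290     0.7254     2.1762]
Δx = (I − A)⁻¹ Δd with Δd having -75 in the Printing component and 0 elsewhere.
So Δx_M = L_MP · (-75), where L_MP = adj(I−A)_MP / det(I−A) = 0.2275 / 0.24125.
Δx_M = 0.2275 × (-75) / 0.24125 = -17.0625 / 0.24125 ≈ -70.725.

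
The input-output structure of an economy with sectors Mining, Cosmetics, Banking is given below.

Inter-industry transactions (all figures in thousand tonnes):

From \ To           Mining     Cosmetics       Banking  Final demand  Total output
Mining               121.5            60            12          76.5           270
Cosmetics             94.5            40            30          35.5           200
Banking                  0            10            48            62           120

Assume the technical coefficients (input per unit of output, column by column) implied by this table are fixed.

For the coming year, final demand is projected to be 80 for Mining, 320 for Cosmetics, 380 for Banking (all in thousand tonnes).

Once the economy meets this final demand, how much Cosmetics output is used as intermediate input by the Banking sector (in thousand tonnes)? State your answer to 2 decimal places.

z_CB = 178.69

Technical coefficients a_ij = z_ij / X_j:
  a_MM = 121.5/270 = 0.45, a_CM = 94.5/270 = 0.35, a_BM = 0/270 = 0.00
  a_MC = 60/200 = 0.30, a_CC = 40/200 = 0.20, a_BC = 10/200 = 0.05
  a_MB = 12/120 = 0.10, a_CB = 30/120 = 0.25, a_BB = 48/120 = 0.40
I − A =
  [   0.55    -0.30    -0.10]
  [  -0.35     0.80    -0.25]
  [   0.00    -0.05     0.60]
Cofactors of I−A, C_ij = (−1)^(i+j)·(minor ij) (rows/columns in the sector order above):
  C_11 = (0.80)(0.60) − (-0.25)(-0.05) = 0.4675
  C_12 = −[(-0.35)(0.60) − (-0.25)(0.00)] = 0.2100
  C_13 = (-0.35)(-0.05) − (0.80)(0.00) = 0.0175
  C_21 = −[(-0.30)(0.60) − (-0.10)(-0.05)] = 0.1850
  C_22 = (0.55)(0.60) − (-0.10)(0.00) = 0.3300
  C_23 = −[(0.55)(-0.05) − (-0.30)(0.00)] = 0.0275
  C_31 = (-0.30)(-0.25) − (-0.10)(0.80) = 0.1550
  C_32 = −[(0.55)(-0.25) − (-0.10)(-0.35)] = 0.1725
  C_33 = (0.55)(0.80) − (-0.30)(-0.35) = 0.3350
det(I−A) = Σ_j (I−A)_1j·C_1j = (0.55)(0.4675) + (-0.30)(0.2100) + (-0.10)(0.0175) = 0.192375
adj(I−A) = Cᵀ =
  [ 0.4675   0.1850   0.1550]
  [ 0.2100   0.3300   0.1725]
  [ 0.0175   0.0275   0.3350]
(I − A)⁻¹ = adj(I−A) / det(I−A) ≈
  [   2.4301     0.9617     0.8057]
  [   1.0916     1.7154     0.8967]
  [   0.0910     0.1429     1.7414]
First solve x = (I − A)⁻¹ d = adj(I−A)·d / det(I−A); in particular x_B = (0.0175·80 + 0.0275·320 + 0.3350·380) / 0.192375 = 137.50 / 0.192375 ≈ 714.7498.
Intermediate flow from C to B: z_CB = a_CB · x_B = 0.25 × 137.50 / 0.192375 = 34.375 / 0.192375 ≈ 178.69.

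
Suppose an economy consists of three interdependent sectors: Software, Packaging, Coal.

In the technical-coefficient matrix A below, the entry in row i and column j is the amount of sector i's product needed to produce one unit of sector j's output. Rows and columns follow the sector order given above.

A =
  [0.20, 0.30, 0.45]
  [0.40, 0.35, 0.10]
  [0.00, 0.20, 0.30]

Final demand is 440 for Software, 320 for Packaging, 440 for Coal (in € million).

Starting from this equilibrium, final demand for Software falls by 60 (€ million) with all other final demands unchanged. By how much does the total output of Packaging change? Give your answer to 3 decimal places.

Δx_2 = -73.684

I − A =
  [   0.80    -0.30    -0.45]
  [  -0.40     0.65    -0.10]
  [   0.00    -0.20     0.70]
Cofactors of I−A, C_ij = (−1)^(i+j)·(minor ij) (rows/columns in the sector order above):
  C_11 = (0.65)(0.70) − (-0.10)(-0.20) = 0.4350
  C_12 = −[(-0.40)(0.70) − (-0.10)(0.00)] = 0.2800
  C_13 = (-0.40)(-0.20) − (0.65)(0.00) = 0.0800
  C_21 = −[(-0.30)(0.70) − (-0.45)(-0.20)] = 0.3000
  C_22 = (0.80)(0.70) − (-0.45)(0.00) = 0.5600
  C_23 = −[(0.80)(-0.20) − (-0.30)(0.00)] = 0.1600
  C_31 = (-0.30)(-0.10) − (-0.45)(0.65) = 0.3225
  C_32 = −[(0.80)(-0.10) − (-0.45)(-0.40)] = 0.2600
  C_33 = (0.80)(0.65) − (-0.30)(-0.40) = 0.4000
det(I−A) = Σ_j (I−A)_1j·C_1j = (0.80)(0.4350) + (-0.30)(0.2800) + (-0.45)(0.0800) = 0.2280
adj(I−A) = Cᵀ =
  [ 0.4350   0.3000   0.3225]
  [ 0.2800   0.5600   0.2600]
  [ 0.0800   0.1600   0.4000]
(I − A)⁻¹ = adj(I−A) / det(I−A) ≈
  [   1.9079     1.3158     1.4145]
  [   1.2281     2.4561     1.1404]
  [   0.3509     0.7018     1.7544]
Δx = (I − A)⁻¹ Δd with Δd having -60 in the Software component and 0 elsewhere.
So Δx_2 = L_21 · (-60), where L_21 = adj(I−A)_21 / det(I−A) = 0.2800 / 0.2280.
Δx_2 = 0.2800 × (-60) / 0.2280 = -16.80 / 0.2280 ≈ -73.684.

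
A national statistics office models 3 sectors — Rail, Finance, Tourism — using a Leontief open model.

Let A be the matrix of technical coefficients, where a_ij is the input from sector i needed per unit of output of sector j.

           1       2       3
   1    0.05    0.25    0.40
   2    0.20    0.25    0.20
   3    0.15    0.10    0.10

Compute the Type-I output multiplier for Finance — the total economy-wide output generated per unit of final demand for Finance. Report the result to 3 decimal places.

m_2 = 2.308

I − A =
  [   0.95    -0.25    -0.40]
  [  -0.20     0.75    -0.20]
  [  -0.15    -0.10     0.90]
Cofactors of I−A, C_ij = (−1)^(i+j)·(minor ij) (rows/columns in the sector order above):
  C_11 = (0.75)(0.90) − (-0.20)(-0.10) = 0.6550
  C_12 = −[(-0.20)(0.90) − (-0.20)(-0.15)] = 0.2100
  C_13 = (-0.20)(-0.10) − (0.75)(-0.15) = 0.1325
  C_21 = −[(-0.25)(0.90) − (-0.40)(-0.10)] = 0.2650
  C_22 = (0.95)(0.90) − (-0.40)(-0.15) = 0.7950
  C_23 = −[(0.95)(-0.10) − (-0.25)(-0.15)] = 0.1325
  C_31 = (-0.25)(-0.20) − (-0.40)(0.75) = 0.3500
  C_32 = −[(0.95)(-0.20) − (-0.40)(-0.20)] = 0.2700
  C_33 = (0.95)(0.75) − (-0.25)(-0.20) = 0.6625
det(I−A) = Σ_j (I−A)_1j·C_1j = (0.95)(0.6550) + (-0.25)(0.2100) + (-0.40)(0.1325) = 0.51675
adj(I−A) = Cᵀ =
  [ 0.6550   0.2650   0.3500]
  [ 0.2100   0.7950   0.2700]
  [ 0.1325   0.1325   0.6625]
(I − A)⁻¹ = adj(I−A) / det(I−A) ≈
  [   1.2675     0.5128     0.6773]
  [   0.4064     1.5385     0.5225]
  [   0.2564     0.2564     1.2821]
The output multiplier for sector j is the column-j sum of the Leontief inverse (I − A)⁻¹ = adj(I−A) / det(I−A).
Column 2 of adj(I−A): (0.2650, 0.7950, 0.1325); det(I−A) = 0.51675.
m_2 = (0.2650 + 0.7950 + 0.1325) / 0.51675 = 1.1925 / 0.51675 ≈ 2.308.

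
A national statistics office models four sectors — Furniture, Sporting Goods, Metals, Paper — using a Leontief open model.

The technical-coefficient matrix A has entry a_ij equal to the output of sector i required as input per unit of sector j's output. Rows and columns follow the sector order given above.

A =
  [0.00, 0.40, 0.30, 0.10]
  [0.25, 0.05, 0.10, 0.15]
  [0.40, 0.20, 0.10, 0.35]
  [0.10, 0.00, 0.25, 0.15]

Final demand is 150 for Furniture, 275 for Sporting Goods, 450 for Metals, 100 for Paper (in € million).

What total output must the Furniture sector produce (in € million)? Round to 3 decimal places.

I − A =
  [   1.00    -0.40    -0.30    -0.10]
  [  -0.25     0.95    -0.10    -0.15]
  [  -0.40    -0.20     0.90    -0.35]
  [  -0.10     0.00    -0.25     0.85]
Compute the cofactors C_ij = (−1)^(i+j)·(3×3 minor ij) of I−A; the adjugate is their transpose:
adj(I−A) = Cᵀ =
  [ 0.619125   0.327000   0.315000   0.260250]
  [ 0.235375   0.546000   0.196000   0.204750]
  [ 0.401750   0.318000   0.707000   0.394500]
  [ 0.191000   0.132000   0.245000   0.600000]
det(I−A) = Σ_j (I−A)_1j·C_1j = (1.00)(0.619125) + (-0.40)(0.235375) + (-0.30)(0.401750) + (-0.10)(0.191000) = 0.38535
(I − A)⁻¹ = adj(I−A) / det(I−A) ≈
  [   1.6067     0.8486     0.8174     0.6754]
  [   0.6108     1.4169     0.5086     0.5313]
  [   1.0426     0.8252     1.8347     1.0237]
  [   0.4957     0.3425     0.6358     1.5570]
x = (I − A)⁻¹ d = adj(I−A)·d / det(I−A), with det(I−A) = 0.38535:
  x_1 = (0.619125·150 + 0.327000·275 + 0.315000·450 + 0.260250·100) / 0.38535 = 350.56875 / 0.38535 ≈ 909.741
  x_2 = (0.235375·150 + 0.546000·275 + 0.196000·450 + 0.204750·100) / 0.38535 = 294.13125 / 0.38535 ≈ 763.283
  x_3 = (0.401750·150 + 0.318000·275 + 0.707000·450 + 0.394500·100) / 0.38535 = 505.3125 / 0.38535 ≈ 1311.308
  x_4 = (0.191000·150 + 0.132000·275 + 0.245000·450 + 0.600000·100) / 0.38535 = 235.20 / 0.38535 ≈ 610.354

x_1 = 909.741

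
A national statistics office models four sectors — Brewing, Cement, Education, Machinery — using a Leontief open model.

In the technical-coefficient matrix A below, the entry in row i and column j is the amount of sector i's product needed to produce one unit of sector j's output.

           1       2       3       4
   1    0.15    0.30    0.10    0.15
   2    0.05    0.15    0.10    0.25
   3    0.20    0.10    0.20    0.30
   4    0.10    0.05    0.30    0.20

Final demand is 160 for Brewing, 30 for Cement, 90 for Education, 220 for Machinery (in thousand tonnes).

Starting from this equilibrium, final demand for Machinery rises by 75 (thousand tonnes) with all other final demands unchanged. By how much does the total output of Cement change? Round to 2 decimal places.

Δx_2 = 47.86

I − A =
  [   0.85    -0.30    -0.10    -0.15]
  [  -0.05     0.85    -0.10    -0.25]
  [  -0.20    -0.10     0.80    -0.30]
  [  -0.10    -0.05    -0.30     0.80]
Compute the cofactors C_ij = (−1)^(i+j)·(3×3 minor ij) of I−A; the adjugate is their transpose:
adj(I−A) = Cᵀ =
  [ 0.44050   0.18500   0.15225   0.19750]
  [ 0.08150   0.42750   0.13900   0.20100]
  [ 0.16625   0.13775   0.53475   0.27475]
  [ 0.12250   0.10150   0.22825   0.53400]
det(I−A) = Σ_j (I−A)_1j·C_1j = (0.85)(0.44050) + (-0.30)(0.08150) + (-0.10)(0.16625) + (-0.15)(0.12250) = 0.314975
(I − A)⁻¹ = adj(I−A) / det(I−A) ≈
  [   1.3985     0.5873     0.4834     0.6270]
  [   0.2588     1.3573     0.4413     0.6381]
  [   0.5278     0.4373     1.6978     0.8723]
  [   0.3889     0.3222     0.7247     1.6954]
Δx = (I − A)⁻¹ Δd with Δd having +75 in the Machinery component and 0 elsewhere.
So Δx_2 = L_24 · (+75), where L_24 = adj(I−A)_24 / det(I−A) = 0.20100 / 0.314975.
Δx_2 = 0.20100 × (+75) / 0.314975 = 15.075 / 0.314975 ≈ 47.86.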